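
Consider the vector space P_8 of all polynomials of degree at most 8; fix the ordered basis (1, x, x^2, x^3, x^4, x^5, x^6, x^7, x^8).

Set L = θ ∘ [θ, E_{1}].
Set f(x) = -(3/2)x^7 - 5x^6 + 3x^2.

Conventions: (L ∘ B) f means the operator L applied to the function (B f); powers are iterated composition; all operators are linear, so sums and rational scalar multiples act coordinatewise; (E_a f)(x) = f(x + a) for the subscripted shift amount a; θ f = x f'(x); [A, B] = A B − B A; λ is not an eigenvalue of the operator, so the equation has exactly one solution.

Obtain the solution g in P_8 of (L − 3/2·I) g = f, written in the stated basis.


g(x) = x^7 - (74/3)x^6 + (1060/3)x^5 - (27160/9)x^4 + (114200/9)x^3 - (132958/9)x^2 - (301364/27)x

write g with unknown coordinates in the stated basis and equate coefficients in (L − 3/2·I) g = f
solving from the highest basis element down gives g = x^7 - (74/3)x^6 + (1060/3)x^5 - (27160/9)x^4 + (114200/9)x^3 - (132958/9)x^2 - (301364/27)x
check: L g = -42x^6 + 530x^5 - (13580/3)x^4 + (57100/3)x^3 - (66470/3)x^2 - (150682/9)x
so L g − 3/2·g = -(3/2)x^7 - 5x^6 + 3x^2 = f ✓


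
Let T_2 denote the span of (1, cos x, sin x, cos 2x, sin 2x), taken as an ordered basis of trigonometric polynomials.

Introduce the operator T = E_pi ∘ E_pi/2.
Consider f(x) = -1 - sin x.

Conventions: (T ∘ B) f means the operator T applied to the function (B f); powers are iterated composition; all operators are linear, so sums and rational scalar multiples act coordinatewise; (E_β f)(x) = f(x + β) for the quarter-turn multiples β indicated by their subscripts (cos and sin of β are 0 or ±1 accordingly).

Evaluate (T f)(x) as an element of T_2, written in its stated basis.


E_pi/2 f = -1 - cos x
E_pi E_pi/2 f = -1 + cos x

the result is g(x) = -1 + cos x


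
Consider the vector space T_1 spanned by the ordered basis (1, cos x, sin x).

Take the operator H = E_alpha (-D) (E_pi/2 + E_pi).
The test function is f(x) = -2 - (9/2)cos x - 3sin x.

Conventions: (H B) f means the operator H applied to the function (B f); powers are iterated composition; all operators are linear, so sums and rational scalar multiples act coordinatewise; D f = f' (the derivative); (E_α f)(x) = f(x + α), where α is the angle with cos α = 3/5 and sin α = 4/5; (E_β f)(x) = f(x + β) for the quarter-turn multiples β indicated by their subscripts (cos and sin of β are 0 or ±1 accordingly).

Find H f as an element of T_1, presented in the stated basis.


g(x) = -(33/10)cos x + (69/10)sin x

E_pi/2 f = -2 - 3cos x + (9/2)sin x
E_pi f = -2 + (9/2)cos x + 3sin x
(E_pi/2 + E_pi) f = -4 + (3/2)cos x + (15/2)sin x
D (E_pi/2 + E_pi) f = (15/2)cos x - (3/2)sin x
(-D) (E_pi/2 + E_pi) f = -(15/2)cos x + (3/2)sin x
E_alpha (-D) (E_pi/2 + E_pi) f = -(33/10)cos x + (69/10)sin x


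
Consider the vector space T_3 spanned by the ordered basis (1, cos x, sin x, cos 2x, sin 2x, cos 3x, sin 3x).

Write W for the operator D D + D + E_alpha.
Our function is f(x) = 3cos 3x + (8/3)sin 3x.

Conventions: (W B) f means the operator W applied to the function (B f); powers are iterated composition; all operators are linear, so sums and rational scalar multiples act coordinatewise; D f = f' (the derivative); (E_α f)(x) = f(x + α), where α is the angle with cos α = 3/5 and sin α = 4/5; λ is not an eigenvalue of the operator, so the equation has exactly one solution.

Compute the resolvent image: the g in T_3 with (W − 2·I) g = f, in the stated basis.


the image equals g(x) = -(16780/57639)cos 3x - (8165/57639)sin 3x

write g with unknown coordinates in the stated basis and equate coefficients in (W − 2·I) g = f
solving from the highest basis element down gives g = -(16780/57639)cos 3x - (8165/57639)sin 3x
check: W g = (139357/57639)cos 3x + (137374/57639)sin 3x
so W g − 2·g = 3cos 3x + (8/3)sin 3x = f ✓


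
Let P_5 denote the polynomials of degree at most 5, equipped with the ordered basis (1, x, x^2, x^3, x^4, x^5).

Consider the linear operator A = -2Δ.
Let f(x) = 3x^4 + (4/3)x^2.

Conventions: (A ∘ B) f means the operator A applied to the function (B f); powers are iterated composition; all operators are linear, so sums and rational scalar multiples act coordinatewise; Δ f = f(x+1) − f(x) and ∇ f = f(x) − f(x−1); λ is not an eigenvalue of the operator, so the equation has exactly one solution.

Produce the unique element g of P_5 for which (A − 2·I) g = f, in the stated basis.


write g with unknown coordinates in the stated basis and equate coefficients in (A − 2·I) g = f
solving from the highest basis element down gives g = -(3/2)x^4 + 6x^3 - (29/3)x^2 + (22/3)x - 13/6
check: A g = 12x^3 - 18x^2 + (44/3)x - 13/3
so A g − 2·g = 3x^4 + (4/3)x^2 = f ✓

g(x) = -(3/2)x^4 + 6x^3 - (29/3)x^2 + (22/3)x - 13/6


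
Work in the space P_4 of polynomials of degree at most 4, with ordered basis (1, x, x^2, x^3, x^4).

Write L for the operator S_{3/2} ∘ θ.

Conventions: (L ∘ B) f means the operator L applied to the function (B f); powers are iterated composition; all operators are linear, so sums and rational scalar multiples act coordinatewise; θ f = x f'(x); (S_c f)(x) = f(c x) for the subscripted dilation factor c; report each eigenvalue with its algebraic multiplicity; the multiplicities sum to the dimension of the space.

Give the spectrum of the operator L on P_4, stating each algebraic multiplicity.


λ = 0 (multiplicity 1), λ = 3/2 (multiplicity 1), λ = 9/2 (multiplicity 1), λ = 81/8 (multiplicity 1), λ = 81/4 (multiplicity 1)

image of 1: 0
image of x: (3/2)x
image of x^2: (9/2)x^2
image of x^3: (81/8)x^3
image of x^4: (81/4)x^4
the matrix is upper triangular; its diagonal is (0, 3/2, 9/2, 81/8, 81/4)
for a triangular matrix the eigenvalues are the diagonal entries, with algebraic multiplicity their repetition count


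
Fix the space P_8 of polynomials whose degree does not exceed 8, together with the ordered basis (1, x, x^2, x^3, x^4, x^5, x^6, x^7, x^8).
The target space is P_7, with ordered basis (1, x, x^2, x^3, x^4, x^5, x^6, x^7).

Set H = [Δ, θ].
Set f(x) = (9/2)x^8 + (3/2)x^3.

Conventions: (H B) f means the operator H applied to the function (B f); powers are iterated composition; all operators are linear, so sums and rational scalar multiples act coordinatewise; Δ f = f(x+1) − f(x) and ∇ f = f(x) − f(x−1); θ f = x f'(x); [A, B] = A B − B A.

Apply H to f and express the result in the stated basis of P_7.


θ f = 36x^8 + (9/2)x^3
Δ θ f = 288x^7 + 1008x^6 + 2016x^5 + 2520x^4 + 2016x^3 + (2043/2)x^2 + (603/2)x + 81/2
Δ f = 36x^7 + 126x^6 + 252x^5 + 315x^4 + 252x^3 + (261/2)x^2 + (81/2)x + 6
θ Δ f = 252x^7 + 756x^6 + 1260x^5 + 1260x^4 + 756x^3 + 261x^2 + (81/2)x
[Δ, θ] f = 36x^7 + 252x^6 + 756x^5 + 1260x^4 + 1260x^3 + (1521/2)x^2 + 261x + 81/2

the image equals g(x) = 36x^7 + 252x^6 + 756x^5 + 1260x^4 + 1260x^3 + (1521/2)x^2 + 261x + 81/2


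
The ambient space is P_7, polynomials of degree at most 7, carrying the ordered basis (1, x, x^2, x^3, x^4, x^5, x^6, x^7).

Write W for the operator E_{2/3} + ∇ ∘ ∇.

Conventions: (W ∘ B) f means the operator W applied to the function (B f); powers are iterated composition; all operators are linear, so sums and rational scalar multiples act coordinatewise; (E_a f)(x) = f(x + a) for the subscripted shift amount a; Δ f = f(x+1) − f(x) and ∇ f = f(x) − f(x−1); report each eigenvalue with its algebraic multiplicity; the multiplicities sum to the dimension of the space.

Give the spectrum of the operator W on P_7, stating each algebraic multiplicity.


λ = 1 (multiplicity 8)

image of 1: 1
image of x: x + 2/3
image of x^2: x^2 + (4/3)x + 22/9
image of x^3: x^3 + 2x^2 + (22/3)x - 154/27
image of x^4: x^4 + (8/3)x^3 + (44/3)x^2 - (616/27)x + 1150/81
image of x^5: x^5 + (10/3)x^4 + (220/9)x^3 - (1540/27)x^2 + (5750/81)x - 7258/243
image of x^6: x^6 + 4x^5 + (110/3)x^4 - (3080/27)x^3 + (5750/27)x^2 - (14516/81)x + 45262/729
image of x^7: x^7 + (14/3)x^6 + (154/3)x^5 - (5390/27)x^4 + (40250/81)x^3 - (50806/81)x^2 + (316834/729)x - 275434/2187
the matrix is upper triangular; its diagonal is (1, 1, 1, 1, 1, 1, 1, 1)
for a triangular matrix the eigenvalues are the diagonal entries, with algebraic multiplicity their repetition count


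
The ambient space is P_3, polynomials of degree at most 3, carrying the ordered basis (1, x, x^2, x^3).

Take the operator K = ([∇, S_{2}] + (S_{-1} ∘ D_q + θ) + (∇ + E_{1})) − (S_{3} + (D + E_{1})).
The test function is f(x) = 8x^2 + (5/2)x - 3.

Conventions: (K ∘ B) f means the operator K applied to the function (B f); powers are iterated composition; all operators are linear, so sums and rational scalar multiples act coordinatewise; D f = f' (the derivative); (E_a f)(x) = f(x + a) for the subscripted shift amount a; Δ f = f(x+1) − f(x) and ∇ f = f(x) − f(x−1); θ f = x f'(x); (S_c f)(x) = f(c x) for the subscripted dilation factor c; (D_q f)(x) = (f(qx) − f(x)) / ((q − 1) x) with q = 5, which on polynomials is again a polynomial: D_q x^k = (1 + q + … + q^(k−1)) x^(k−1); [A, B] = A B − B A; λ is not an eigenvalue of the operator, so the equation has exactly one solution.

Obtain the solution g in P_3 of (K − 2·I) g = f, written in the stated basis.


write g with unknown coordinates in the stated basis and equate coefficients in (K − 2·I) g = f
solving from the highest basis element down gives g = -(8/9)x^2 - (13/72)x + 223/108
check: K g = (56/9)x^2 + (77/36)x + 61/54
so K g − 2·g = 8x^2 + (5/2)x - 3 = f ✓

the result is g(x) = -(8/9)x^2 - (13/72)x + 223/108


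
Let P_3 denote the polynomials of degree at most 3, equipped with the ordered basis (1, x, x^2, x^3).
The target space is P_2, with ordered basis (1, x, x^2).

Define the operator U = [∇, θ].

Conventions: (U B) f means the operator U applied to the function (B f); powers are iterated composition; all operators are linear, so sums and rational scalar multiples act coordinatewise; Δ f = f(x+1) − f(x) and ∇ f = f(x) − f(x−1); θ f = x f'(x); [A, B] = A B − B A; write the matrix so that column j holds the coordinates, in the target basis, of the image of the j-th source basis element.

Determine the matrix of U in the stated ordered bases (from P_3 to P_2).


image of 1: 0
image of x: 1
image of x^2: 2x - 2
image of x^3: 3x^2 - 6x + 3
each image's coordinates form column j of the matrix

the matrix is [[0, 1, -2, 3]; [0, 0, 2, -6]; [0, 0, 0, 3]] (rows listed top to bottom)


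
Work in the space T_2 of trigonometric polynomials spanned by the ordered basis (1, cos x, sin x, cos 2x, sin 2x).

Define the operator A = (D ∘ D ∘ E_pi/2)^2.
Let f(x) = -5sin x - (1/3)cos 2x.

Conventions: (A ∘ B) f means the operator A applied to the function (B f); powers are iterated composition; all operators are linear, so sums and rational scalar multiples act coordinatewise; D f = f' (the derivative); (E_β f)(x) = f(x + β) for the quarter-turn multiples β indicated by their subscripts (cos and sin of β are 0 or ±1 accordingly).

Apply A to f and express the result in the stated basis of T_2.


the image equals g(x) = 5sin x - (16/3)cos 2x

E_pi/2 f = -5cos x + (1/3)cos 2x
D E_pi/2 f = 5sin x - (2/3)sin 2x
D D E_pi/2 f = 5cos x - (4/3)cos 2x
E_pi/2 (D ∘ D ∘ E_pi/2) f = -5sin x + (4/3)cos 2x
D E_pi/2 (D ∘ D ∘ E_pi/2) f = -5cos x - (8/3)sin 2x
D D E_pi/2 (D ∘ D ∘ E_pi/2) f = 5sin x - (16/3)cos 2x


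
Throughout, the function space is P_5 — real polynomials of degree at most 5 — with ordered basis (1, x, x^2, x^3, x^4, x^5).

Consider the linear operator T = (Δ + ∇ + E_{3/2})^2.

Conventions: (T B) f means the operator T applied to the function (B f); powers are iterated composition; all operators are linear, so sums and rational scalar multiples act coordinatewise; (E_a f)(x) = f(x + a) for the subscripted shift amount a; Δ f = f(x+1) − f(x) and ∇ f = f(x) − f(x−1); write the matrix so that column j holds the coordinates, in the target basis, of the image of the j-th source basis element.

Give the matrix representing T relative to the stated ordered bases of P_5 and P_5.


image of 1: 1
image of x: x + 7
image of x^2: x^2 + 14x + 29
image of x^3: x^3 + 21x^2 + 87x + 58
image of x^4: x^4 + 28x^3 + 174x^2 + 232x + 191
image of x^5: x^5 + 35x^4 + 290x^3 + 580x^2 + 955x + 1753/4
each image's coordinates form column j of the matrix

the matrix is [[1, 7, 29, 58, 191, 1753/4]; [0, 1, 14, 87, 232, 955]; [0, 0, 1, 21, 174, 580]; [0, 0, 0, 1, 28, 290]; [0, 0, 0, 0, 1, 35]; [0, 0, 0, 0, 0, 1]] (rows listed top to bottom)


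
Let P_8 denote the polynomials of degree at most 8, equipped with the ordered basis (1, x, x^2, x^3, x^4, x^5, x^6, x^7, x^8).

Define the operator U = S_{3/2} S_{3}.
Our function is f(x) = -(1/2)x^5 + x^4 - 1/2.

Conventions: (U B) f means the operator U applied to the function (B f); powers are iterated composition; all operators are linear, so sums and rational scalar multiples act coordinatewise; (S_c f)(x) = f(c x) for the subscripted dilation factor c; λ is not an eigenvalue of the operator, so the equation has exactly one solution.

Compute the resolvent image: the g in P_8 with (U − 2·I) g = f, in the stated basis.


g(x) = -(16/58985)x^5 + (16/6529)x^4 + 1/2

write g with unknown coordinates in the stated basis and equate coefficients in (U − 2·I) g = f
solving from the highest basis element down gives g = -(16/58985)x^5 + (16/6529)x^4 + 1/2
check: U g = -(59049/117970)x^5 + (6561/6529)x^4 + 1/2
so U g − 2·g = -(1/2)x^5 + x^4 - 1/2 = f ✓


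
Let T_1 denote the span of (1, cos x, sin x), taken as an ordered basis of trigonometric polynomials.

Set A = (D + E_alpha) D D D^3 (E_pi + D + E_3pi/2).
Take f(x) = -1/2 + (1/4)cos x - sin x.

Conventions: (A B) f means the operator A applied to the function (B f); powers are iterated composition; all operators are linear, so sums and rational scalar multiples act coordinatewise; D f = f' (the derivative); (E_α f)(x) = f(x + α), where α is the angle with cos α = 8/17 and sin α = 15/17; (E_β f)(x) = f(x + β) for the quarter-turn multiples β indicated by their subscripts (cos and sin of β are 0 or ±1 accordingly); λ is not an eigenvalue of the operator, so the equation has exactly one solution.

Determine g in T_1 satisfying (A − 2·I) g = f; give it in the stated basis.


the result is g(x) = 1/4 - (17/8)cos x

write g with unknown coordinates in the stated basis and equate coefficients in (A − 2·I) g = f
solving from the highest basis element down gives g = 1/4 - (17/8)cos x
check: A g = -4cos x - sin x
so A g − 2·g = -1/2 + (1/4)cos x - sin x = f ✓


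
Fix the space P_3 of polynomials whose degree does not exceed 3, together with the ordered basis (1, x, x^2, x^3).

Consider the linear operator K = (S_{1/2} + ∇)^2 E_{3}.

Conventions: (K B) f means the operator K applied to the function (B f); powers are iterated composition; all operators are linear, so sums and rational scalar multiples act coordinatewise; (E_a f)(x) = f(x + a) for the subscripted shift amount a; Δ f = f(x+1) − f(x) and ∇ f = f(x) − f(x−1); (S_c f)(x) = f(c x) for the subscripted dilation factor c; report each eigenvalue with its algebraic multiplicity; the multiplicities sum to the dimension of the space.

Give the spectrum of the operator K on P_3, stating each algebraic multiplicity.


image of 1: 1
image of x: (1/4)x + 9/2
image of x^2: (1/16)x^2 + 3x + 75/4
image of x^3: (1/64)x^3 + (27/16)x^2 + (195/8)x + 555/8
the matrix is upper triangular; its diagonal is (1, 1/4, 1/16, 1/64)
for a triangular matrix the eigenvalues are the diagonal entries, with algebraic multiplicity their repetition count

λ = 1/64 (multiplicity 1), λ = 1/16 (multiplicity 1), λ = 1/4 (multiplicity 1), λ = 1 (multiplicity 1)


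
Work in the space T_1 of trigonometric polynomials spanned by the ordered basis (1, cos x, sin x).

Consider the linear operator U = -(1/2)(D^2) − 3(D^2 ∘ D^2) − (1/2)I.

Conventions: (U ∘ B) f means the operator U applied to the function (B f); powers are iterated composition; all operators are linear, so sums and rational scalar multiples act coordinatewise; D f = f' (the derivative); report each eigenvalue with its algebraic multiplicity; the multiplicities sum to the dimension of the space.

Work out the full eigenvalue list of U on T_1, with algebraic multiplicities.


λ = -3 (multiplicity 2), λ = -1/2 (multiplicity 1)

image of 1: -1/2
image of cos x: -3cos x
image of sin x: -3sin x
the matrix is diagonal; its diagonal is (-1/2, -3, -3)
for a triangular matrix the eigenvalues are the diagonal entries, with algebraic multiplicity their repetition count


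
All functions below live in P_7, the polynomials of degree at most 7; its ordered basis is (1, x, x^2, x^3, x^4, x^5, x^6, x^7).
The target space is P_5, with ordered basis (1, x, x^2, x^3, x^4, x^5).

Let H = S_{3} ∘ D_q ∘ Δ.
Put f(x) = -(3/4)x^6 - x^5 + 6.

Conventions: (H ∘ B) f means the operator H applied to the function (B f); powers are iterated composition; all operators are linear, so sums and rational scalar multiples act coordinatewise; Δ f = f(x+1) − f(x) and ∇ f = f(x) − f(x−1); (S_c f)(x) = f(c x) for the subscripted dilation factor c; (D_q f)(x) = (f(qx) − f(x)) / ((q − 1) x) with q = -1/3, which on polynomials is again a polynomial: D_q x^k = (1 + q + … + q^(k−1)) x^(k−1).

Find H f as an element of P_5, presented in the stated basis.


the result is g(x) = -(549/2)x^4 - 325x^3 - 175x^2 - (85/2)x - 19/2

Δ f = -(9/2)x^5 - (65/4)x^4 - 25x^3 - (85/4)x^2 - (19/2)x - 7/4
D_q Δ f = -(61/18)x^4 - (325/27)x^3 - (175/9)x^2 - (85/6)x - 19/2
S_{3} (D_q ∘ Δ) f = -(549/2)x^4 - 325x^3 - 175x^2 - (85/2)x - 19/2


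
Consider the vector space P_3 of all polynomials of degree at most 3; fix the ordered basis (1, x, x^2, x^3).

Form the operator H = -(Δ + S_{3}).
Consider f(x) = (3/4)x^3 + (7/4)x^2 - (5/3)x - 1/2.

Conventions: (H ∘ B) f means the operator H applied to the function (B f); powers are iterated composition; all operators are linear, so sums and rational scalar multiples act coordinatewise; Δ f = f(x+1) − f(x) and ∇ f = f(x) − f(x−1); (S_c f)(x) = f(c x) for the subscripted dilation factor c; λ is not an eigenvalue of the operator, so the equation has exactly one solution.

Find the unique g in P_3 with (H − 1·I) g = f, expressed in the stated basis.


the image equals g(x) = -(3/112)x^3 - (187/1120)x^2 + (437/840)x + 583/6720

write g with unknown coordinates in the stated basis and equate coefficients in (H − 1·I) g = f
solving from the highest basis element down gives g = -(3/112)x^3 - (187/1120)x^2 + (437/840)x + 583/6720
check: H g = (81/112)x^3 + (1773/1120)x^2 - (321/280)x - 2777/6720
so H g − 1·g = (3/4)x^3 + (7/4)x^2 - (5/3)x - 1/2 = f ✓


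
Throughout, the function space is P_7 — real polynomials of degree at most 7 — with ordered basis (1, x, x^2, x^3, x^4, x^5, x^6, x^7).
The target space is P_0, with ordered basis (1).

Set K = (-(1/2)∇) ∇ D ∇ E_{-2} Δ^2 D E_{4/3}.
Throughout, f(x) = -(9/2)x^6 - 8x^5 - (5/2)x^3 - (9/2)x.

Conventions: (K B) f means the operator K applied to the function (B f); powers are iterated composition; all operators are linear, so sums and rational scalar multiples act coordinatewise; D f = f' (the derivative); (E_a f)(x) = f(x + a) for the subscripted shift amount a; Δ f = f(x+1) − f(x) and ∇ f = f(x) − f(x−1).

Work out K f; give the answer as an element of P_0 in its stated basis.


E_{4/3} f = -(9/2)x^6 - 44x^5 - (520/3)x^4 - (6445/18)x^3 - (11150/27)x^2 - (41801/162)x - 17234/243
D E_{4/3} f = -27x^5 - 220x^4 - (2080/3)x^3 - (6445/6)x^2 - (22300/27)x - 41801/162
Δ D E_{4/3} f = -135x^4 - 1150x^3 - 3670x^2 - (15730/3)x - 153383/54
Δ Δ D E_{4/3} f = -540x^3 - 4260x^2 - 11330x - 30595/3
E_{-2} Δ^2 D E_{4/3} f = -540x^3 - 1020x^2 - 770x - 775/3
∇ (E_{-2} Δ^2 D) E_{4/3} f = -1620x^2 - 420x - 290
D ∇ (E_{-2} Δ^2 D) E_{4/3} f = -3240x - 420
∇ D ∇ (E_{-2} Δ^2 D) E_{4/3} f = -3240
∇ (∇ D ∇) (E_{-2} Δ^2 D) E_{4/3} f = 0
(-(1/2)∇) (∇ D ∇) (E_{-2} Δ^2 D) E_{4/3} f = 0

the result is g(x) = 0


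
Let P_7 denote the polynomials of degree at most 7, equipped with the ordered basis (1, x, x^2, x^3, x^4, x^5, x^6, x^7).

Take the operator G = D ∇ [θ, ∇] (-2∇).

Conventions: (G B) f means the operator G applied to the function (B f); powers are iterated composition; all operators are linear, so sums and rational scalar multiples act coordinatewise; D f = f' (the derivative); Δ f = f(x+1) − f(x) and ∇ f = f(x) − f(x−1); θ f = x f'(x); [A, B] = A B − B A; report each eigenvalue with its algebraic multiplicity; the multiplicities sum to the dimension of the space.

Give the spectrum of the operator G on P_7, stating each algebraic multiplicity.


λ = 0 (multiplicity 8)

image of 1: 0
image of x: 0
image of x^2: 0
image of x^3: 0
image of x^4: 48
image of x^5: 240x - 480
image of x^6: 720x^2 - 2880x + 3000
image of x^7: 1680x^3 - 10080x^2 + 21000x - 15120
the matrix is upper triangular; its diagonal is (0, 0, 0, 0, 0, 0, 0, 0)
for a triangular matrix the eigenvalues are the diagonal entries, with algebraic multiplicity their repetition count


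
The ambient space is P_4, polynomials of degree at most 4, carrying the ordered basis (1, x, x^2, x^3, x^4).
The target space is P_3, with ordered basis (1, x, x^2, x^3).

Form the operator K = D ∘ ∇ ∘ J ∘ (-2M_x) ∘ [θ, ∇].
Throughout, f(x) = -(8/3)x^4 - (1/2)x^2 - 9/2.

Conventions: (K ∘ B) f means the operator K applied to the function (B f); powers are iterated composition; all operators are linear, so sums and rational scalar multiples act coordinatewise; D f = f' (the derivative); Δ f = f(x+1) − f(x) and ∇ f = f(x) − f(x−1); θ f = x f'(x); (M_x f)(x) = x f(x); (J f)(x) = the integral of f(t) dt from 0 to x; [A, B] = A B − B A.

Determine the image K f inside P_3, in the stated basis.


the result is g(x) = -(256/3)x^3 + 320x^2 - (1228/3)x + 524/3

∇ f = -(32/3)x^3 + 16x^2 - (35/3)x + 19/6
θ ∇ f = -32x^3 + 32x^2 - (35/3)x
θ f = -(32/3)x^4 - x^2
∇ θ f = -(128/3)x^3 + 64x^2 - (134/3)x + 35/3
[θ, ∇] f = (32/3)x^3 - 32x^2 + 33x - 35/3
M_x [θ, ∇] f = (32/3)x^4 - 32x^3 + 33x^2 - (35/3)x
(-2M_x) [θ, ∇] f = -(64/3)x^4 + 64x^3 - 66x^2 + (70/3)x
J (-2M_x) [θ, ∇] f = -(64/15)x^5 + 16x^4 - 22x^3 + (35/3)x^2
∇ J (-2M_x) [θ, ∇] f = -(64/3)x^4 + (320/3)x^3 - (614/3)x^2 + (524/3)x - 809/15
D ∇ J (-2M_x) [θ, ∇] f = -(256/3)x^3 + 320x^2 - (1228/3)x + 524/3


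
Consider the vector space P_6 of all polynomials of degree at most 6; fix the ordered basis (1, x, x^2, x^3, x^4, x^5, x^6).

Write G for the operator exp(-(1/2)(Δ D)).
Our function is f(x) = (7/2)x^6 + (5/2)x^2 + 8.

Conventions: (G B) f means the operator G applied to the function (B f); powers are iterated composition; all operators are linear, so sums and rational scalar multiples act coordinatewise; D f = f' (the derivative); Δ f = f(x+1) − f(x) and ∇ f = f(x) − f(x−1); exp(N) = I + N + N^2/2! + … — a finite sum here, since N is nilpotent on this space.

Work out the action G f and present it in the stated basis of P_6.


order-1 term: -(105/2)x^4 - 105x^3 - 105x^2 - (105/2)x - 13
order-2 term: (315/2)x^2 + 315x + 735/4
order-3 term: -105/2
the series for exp(-(1/2)(Δ D)) f terminates at order 3
exp(-(1/2)(Δ D)) f = (7/2)x^6 - (105/2)x^4 - 105x^3 + 55x^2 + (525/2)x + 505/4

the image equals g(x) = (7/2)x^6 - (105/2)x^4 - 105x^3 + 55x^2 + (525/2)x + 505/4


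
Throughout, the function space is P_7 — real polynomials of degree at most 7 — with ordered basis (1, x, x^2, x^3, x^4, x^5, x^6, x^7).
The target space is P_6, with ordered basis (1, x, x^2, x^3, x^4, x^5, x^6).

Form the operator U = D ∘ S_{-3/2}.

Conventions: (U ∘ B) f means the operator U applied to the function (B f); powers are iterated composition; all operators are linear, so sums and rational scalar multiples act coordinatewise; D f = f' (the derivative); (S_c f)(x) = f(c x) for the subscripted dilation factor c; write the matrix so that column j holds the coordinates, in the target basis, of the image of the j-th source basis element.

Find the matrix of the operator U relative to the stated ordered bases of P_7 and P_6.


image of 1: 0
image of x: -3/2
image of x^2: (9/2)x
image of x^3: -(81/8)x^2
image of x^4: (81/4)x^3
image of x^5: -(1215/32)x^4
image of x^6: (2187/32)x^5
image of x^7: -(15309/128)x^6
each image's coordinates form column j of the matrix

the matrix is [[0, -3/2, 0, 0, 0, 0, 0, 0]; [0, 0, 9/2, 0, 0, 0, 0, 0]; [0, 0, 0, -81/8, 0, 0, 0, 0]; [0, 0, 0, 0, 81/4, 0, 0, 0]; [0, 0, 0, 0, 0, -1215/32, 0, 0]; [0, 0, 0, 0, 0, 0, 2187/32, 0]; [0, 0, 0, 0, 0, 0, 0, -15309/128]] (rows listed top to bottom)


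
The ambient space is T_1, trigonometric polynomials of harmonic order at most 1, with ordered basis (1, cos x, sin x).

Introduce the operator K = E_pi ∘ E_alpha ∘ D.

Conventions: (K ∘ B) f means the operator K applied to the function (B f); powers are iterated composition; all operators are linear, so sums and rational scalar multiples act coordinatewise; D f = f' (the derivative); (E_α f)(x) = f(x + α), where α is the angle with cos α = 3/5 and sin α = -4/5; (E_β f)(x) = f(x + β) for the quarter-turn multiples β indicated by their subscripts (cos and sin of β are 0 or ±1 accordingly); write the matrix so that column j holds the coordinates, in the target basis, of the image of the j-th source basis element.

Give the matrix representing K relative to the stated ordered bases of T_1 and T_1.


image of 1: 0
image of cos x: -(4/5)cos x + (3/5)sin x
image of sin x: -(3/5)cos x - (4/5)sin x
each image's coordinates form column j of the matrix

the matrix is [[0, 0, 0]; [0, -4/5, -3/5]; [0, 3/5, -4/5]] (rows listed top to bottom)


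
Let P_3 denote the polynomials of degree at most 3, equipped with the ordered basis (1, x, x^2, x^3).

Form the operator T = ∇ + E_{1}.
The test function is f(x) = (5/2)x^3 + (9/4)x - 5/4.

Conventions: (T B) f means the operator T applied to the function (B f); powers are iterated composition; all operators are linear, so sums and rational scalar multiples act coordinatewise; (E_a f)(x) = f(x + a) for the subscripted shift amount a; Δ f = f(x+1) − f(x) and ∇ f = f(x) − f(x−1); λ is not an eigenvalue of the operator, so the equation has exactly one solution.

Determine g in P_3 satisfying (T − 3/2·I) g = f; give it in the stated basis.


write g with unknown coordinates in the stated basis and equate coefficients in (T − 3/2·I) g = f
solving from the highest basis element down gives g = -5x^3 - 60x^2 - (969/2)x - 3911/2
check: T g = -5x^3 - 90x^2 - (1449/2)x - 5869/2
so T g − 3/2·g = (5/2)x^3 + (9/4)x - 5/4 = f ✓

the image equals g(x) = -5x^3 - 60x^2 - (969/2)x - 3911/2


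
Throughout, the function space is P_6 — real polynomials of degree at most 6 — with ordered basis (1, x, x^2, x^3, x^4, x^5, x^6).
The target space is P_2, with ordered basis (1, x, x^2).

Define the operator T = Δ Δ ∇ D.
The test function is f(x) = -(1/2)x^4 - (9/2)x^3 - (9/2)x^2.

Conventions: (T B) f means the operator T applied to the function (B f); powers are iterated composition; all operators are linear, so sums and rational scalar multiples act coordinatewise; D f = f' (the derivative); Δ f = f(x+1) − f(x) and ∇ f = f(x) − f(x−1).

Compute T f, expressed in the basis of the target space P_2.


the result is g(x) = -12

D f = -2x^3 - (27/2)x^2 - 9x
∇ D f = -6x^2 - 21x + 5/2
Δ ∇ D f = -12x - 27
Δ (Δ ∇ D) f = -12


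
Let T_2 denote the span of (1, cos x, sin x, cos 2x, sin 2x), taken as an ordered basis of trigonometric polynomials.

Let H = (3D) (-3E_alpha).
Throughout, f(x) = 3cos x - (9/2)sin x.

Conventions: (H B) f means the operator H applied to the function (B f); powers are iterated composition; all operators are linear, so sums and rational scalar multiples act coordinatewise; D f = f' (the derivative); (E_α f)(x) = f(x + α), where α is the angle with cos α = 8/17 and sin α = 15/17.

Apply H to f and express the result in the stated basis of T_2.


the image equals g(x) = (729/17)cos x - (783/34)sin x

E_alpha f = -(87/34)cos x - (81/17)sin x
(-3E_alpha) f = (261/34)cos x + (243/17)sin x
D (-3E_alpha) f = (243/17)cos x - (261/34)sin x
(3D) (-3E_alpha) f = (729/17)cos x - (783/34)sin x


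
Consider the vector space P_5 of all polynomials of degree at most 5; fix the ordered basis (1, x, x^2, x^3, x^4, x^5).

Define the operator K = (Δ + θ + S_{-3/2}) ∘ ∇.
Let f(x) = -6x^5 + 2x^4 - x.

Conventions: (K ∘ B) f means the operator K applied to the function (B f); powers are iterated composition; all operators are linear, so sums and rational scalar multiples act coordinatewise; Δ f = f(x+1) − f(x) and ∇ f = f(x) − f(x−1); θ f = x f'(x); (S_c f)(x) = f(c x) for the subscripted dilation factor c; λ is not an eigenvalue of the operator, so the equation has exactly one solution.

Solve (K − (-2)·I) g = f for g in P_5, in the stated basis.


the image equals g(x) = -3x^5 + (2207/32)x^4 + (11181/128)x^3 - (28239/1024)x^2 - (520475/2048)x + 262953/4096

write g with unknown coordinates in the stated basis and equate coefficients in (K − (-2)·I) g = f
solving from the highest basis element down gives g = -3x^5 + (2207/32)x^4 + (11181/128)x^3 - (28239/1024)x^2 - (520475/2048)x + 262953/4096
check: K g = -(2175/16)x^4 - (11181/64)x^3 + (28239/512)x^2 + (519451/1024)x - 262953/2048
so K g − (-2)·g = -6x^5 + 2x^4 - x = f ✓


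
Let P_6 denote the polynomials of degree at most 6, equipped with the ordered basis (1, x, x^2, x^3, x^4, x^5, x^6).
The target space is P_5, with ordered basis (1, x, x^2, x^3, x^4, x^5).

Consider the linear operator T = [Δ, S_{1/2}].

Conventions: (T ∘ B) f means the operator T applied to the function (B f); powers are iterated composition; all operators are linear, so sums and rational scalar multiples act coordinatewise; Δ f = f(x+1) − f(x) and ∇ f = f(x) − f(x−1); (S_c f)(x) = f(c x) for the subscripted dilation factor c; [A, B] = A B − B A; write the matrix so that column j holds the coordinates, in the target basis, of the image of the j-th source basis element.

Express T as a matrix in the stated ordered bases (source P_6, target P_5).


the matrix is [[0, -1/2, -3/4, -7/8, -15/16, -31/32, -63/64]; [0, 0, -1/2, -9/8, -7/4, -75/32, -93/32]; [0, 0, 0, -3/8, -9/8, -35/16, -225/64]; [0, 0, 0, 0, -1/4, -15/16, -35/16]; [0, 0, 0, 0, 0, -5/32, -45/64]; [0, 0, 0, 0, 0, 0, -3/32]] (rows listed top to bottom)

image of 1: 0
image of x: -1/2
image of x^2: -(1/2)x - 3/4
image of x^3: -(3/8)x^2 - (9/8)x - 7/8
image of x^4: -(1/4)x^3 - (9/8)x^2 - (7/4)x - 15/16
image of x^5: -(5/32)x^4 - (15/16)x^3 - (35/16)x^2 - (75/32)x - 31/32
image of x^6: -(3/32)x^5 - (45/64)x^4 - (35/16)x^3 - (225/64)x^2 - (93/32)x - 63/64
each image's coordinates form column j of the matrix


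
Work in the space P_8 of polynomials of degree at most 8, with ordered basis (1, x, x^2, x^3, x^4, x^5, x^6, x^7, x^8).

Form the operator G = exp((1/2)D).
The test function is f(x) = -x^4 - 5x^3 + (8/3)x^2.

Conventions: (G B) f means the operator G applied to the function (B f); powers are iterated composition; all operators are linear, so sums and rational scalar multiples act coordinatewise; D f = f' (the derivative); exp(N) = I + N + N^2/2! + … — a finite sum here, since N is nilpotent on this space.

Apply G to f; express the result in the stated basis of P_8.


order-1 term: -2x^3 - (15/2)x^2 + (8/3)x
order-2 term: -(3/2)x^2 - (15/4)x + 2/3
order-3 term: -(1/2)x - 5/8
order-4 term: -1/16
the series for exp((1/2)D) f terminates at order 4
exp((1/2)D) f = -x^4 - 7x^3 - (19/3)x^2 - (19/12)x - 1/48

the image equals g(x) = -x^4 - 7x^3 - (19/3)x^2 - (19/12)x - 1/48


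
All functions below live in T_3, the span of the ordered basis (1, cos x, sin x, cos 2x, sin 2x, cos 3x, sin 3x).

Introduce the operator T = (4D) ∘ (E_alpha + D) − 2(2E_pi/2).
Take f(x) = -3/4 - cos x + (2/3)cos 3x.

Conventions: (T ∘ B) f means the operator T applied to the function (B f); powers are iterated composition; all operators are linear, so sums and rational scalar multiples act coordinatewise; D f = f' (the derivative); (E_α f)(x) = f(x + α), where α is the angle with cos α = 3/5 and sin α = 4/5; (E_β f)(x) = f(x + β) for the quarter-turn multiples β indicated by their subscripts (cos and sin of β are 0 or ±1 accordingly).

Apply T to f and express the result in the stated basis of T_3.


the image equals g(x) = 3 + (36/5)cos x - (8/5)sin x - (3352/125)cos 3x + (1808/375)sin 3x

E_alpha f = -3/4 - (3/5)cos x + (4/5)sin x - (78/125)cos 3x - (88/375)sin 3x
D f = sin x - 2sin 3x
(E_alpha + D) f = -3/4 - (3/5)cos x + (9/5)sin x - (78/125)cos 3x - (838/375)sin 3x
D (E_alpha + D) f = (9/5)cos x + (3/5)sin x - (838/125)cos 3x + (234/125)sin 3x
(4D) (E_alpha + D) f = (36/5)cos x + (12/5)sin x - (3352/125)cos 3x + (936/125)sin 3x
E_pi/2 f = -3/4 + sin x + (2/3)sin 3x
(2E_pi/2) f = -3/2 + 2sin x + (4/3)sin 3x
(-2(2E_pi/2)) f = 3 - 4sin x - (8/3)sin 3x
((4D) ∘ (E_alpha + D) − 2(2E_pi/2)) f = 3 + (36/5)cos x - (8/5)sin x - (3352/125)cos 3x + (1808/375)sin 3x


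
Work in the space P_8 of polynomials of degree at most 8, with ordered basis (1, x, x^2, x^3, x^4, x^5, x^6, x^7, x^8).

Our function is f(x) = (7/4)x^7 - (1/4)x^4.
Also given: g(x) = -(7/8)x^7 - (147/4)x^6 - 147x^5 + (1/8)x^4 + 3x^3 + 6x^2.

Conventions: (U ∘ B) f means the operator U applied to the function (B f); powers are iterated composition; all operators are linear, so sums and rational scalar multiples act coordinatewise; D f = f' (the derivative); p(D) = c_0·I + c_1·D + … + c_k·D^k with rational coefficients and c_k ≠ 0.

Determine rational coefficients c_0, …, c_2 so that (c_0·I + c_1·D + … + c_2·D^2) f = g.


p(D) = -(1/2)·I − 3·D − 2·D^2, i.e. c_0 = -1/2, c_1 = -3, c_2 = -2

D^0 f = (7/4)x^7 - (1/4)x^4
D^1 f = (49/4)x^6 - x^3
D^2 f = (147/2)x^5 - 3x^2
matching coefficients of g against c_0 f + c_1 Df + … from the top degree down determines the c_i
solution: c_0 = -1/2, c_1 = -3, c_2 = -2


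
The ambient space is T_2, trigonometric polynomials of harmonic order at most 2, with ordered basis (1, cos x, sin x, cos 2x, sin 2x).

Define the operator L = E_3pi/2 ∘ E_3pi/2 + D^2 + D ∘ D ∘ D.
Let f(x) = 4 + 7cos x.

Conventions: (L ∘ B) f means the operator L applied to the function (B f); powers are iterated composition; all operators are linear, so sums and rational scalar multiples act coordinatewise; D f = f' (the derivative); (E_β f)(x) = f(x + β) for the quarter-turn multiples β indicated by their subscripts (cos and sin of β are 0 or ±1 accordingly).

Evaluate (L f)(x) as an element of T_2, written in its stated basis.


the image equals g(x) = 4 - 14cos x + 7sin x

E_3pi/2 f = 4 + 7sin x
E_3pi/2 E_3pi/2 f = 4 - 7cos x
D f = -7sin x
D D f = -7cos x
D f = -7sin x
D D f = -7cos x
D D D f = 7sin x
(E_3pi/2 ∘ E_3pi/2 + D^2 + D ∘ D ∘ D) f = 4 - 14cos x + 7sin x


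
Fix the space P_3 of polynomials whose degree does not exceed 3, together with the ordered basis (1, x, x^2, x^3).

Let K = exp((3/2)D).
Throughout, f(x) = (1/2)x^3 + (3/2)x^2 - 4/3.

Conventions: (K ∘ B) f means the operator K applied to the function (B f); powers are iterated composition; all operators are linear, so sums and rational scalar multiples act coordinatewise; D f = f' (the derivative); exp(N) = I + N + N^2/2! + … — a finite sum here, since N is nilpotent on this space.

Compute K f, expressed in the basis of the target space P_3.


order-1 term: (9/4)x^2 + (9/2)x
order-2 term: (27/8)x + 27/8
order-3 term: 27/16
the series for exp((3/2)D) f terminates at order 3
exp((3/2)D) f = (1/2)x^3 + (15/4)x^2 + (63/8)x + 179/48

the image equals g(x) = (1/2)x^3 + (15/4)x^2 + (63/8)x + 179/48


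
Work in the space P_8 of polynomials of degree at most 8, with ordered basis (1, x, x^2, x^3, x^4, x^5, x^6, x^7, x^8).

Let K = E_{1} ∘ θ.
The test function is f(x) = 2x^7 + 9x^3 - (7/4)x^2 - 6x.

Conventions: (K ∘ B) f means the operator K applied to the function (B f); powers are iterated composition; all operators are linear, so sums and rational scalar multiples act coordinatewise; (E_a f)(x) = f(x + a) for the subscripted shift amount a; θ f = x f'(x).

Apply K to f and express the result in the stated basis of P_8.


the image equals g(x) = 14x^7 + 98x^6 + 294x^5 + 490x^4 + 517x^3 + (743/2)x^2 + 166x + 63/2

θ f = 14x^7 + 27x^3 - (7/2)x^2 - 6x
E_{1} θ f = 14x^7 + 98x^6 + 294x^5 + 490x^4 + 517x^3 + (743/2)x^2 + 166x + 63/2


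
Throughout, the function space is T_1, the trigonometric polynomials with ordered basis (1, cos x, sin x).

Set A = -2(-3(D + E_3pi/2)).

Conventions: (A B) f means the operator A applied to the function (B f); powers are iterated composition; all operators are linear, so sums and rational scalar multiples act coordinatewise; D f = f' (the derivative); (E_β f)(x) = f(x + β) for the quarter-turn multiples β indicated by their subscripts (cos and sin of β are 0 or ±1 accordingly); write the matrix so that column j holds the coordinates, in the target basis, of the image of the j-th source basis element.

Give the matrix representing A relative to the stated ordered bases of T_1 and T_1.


the matrix is [[6, 0, 0]; [0, 0, 0]; [0, 0, 0]] (rows listed top to bottom)

image of 1: 6
image of cos x: 0
image of sin x: 0
each image's coordinates form column j of the matrix


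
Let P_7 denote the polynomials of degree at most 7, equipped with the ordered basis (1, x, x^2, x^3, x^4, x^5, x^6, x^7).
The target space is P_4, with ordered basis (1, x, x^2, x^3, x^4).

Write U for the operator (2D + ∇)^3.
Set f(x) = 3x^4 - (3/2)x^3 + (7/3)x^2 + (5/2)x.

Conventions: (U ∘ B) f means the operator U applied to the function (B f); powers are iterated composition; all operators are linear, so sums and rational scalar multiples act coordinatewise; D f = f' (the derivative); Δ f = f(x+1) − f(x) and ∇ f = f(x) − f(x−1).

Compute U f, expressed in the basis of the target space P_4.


the result is g(x) = 1944x - 1215

D f = 12x^3 - (9/2)x^2 + (14/3)x + 5/2
(2D) f = 24x^3 - 9x^2 + (28/3)x + 5
∇ f = 12x^3 - (45/2)x^2 + (127/6)x - 13/3
(2D + ∇) f = 36x^3 - (63/2)x^2 + (61/2)x + 2/3
D (2D + ∇) f = 108x^2 - 63x + 61/2
(2D) (2D + ∇) f = 216x^2 - 126x + 61
∇ (2D + ∇) f = 108x^2 - 171x + 98
(2D + ∇) (2D + ∇) f = 324x^2 - 297x + 159
D (2D + ∇) (2D + ∇) f = 648x - 297
(2D) (2D + ∇) (2D + ∇) f = 1296x - 594
∇ (2D + ∇) (2D + ∇) f = 648x - 621
(2D + ∇) (2D + ∇) (2D + ∇) f = 1944x - 1215


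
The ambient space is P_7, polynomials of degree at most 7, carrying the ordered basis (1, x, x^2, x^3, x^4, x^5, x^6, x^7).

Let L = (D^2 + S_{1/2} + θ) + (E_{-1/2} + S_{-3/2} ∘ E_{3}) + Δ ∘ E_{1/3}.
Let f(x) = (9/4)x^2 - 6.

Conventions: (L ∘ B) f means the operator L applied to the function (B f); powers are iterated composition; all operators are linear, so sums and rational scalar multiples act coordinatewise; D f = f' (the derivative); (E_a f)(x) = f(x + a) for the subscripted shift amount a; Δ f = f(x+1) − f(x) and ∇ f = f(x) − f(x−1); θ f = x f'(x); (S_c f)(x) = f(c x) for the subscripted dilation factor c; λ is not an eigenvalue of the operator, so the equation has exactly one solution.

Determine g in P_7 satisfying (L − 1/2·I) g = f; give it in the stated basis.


the result is g(x) = (9/20)x^2 + (36/5)x - 2961/200

write g with unknown coordinates in the stated basis and equate coefficients in (L − 1/2·I) g = f
solving from the highest basis element down gives g = (9/20)x^2 + (36/5)x - 2961/200
check: L g = (99/40)x^2 + (18/5)x - 5361/400
so L g − 1/2·g = (9/4)x^2 - 6 = f ✓


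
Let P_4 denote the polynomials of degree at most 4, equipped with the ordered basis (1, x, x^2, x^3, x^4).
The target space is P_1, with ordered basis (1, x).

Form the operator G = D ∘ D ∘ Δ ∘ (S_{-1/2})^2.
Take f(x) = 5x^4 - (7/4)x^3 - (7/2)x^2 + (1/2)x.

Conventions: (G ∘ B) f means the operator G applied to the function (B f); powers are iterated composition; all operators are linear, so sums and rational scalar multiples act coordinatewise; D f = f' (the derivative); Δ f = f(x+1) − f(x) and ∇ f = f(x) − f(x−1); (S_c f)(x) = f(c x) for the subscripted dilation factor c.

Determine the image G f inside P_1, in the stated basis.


the image equals g(x) = (15/32)x + 9/128

S_{-1/2} f = (5/16)x^4 + (7/32)x^3 - (7/8)x^2 - (1/4)x
S_{-1/2} S_{-1/2} f = (5/256)x^4 - (7/256)x^3 - (7/32)x^2 + (1/8)x
Δ (S_{-1/2})^2 f = (5/64)x^3 + (9/256)x^2 - (113/256)x - 13/128
D Δ (S_{-1/2})^2 f = (15/64)x^2 + (9/128)x - 113/256
D D Δ (S_{-1/2})^2 f = (15/32)x + 9/128
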